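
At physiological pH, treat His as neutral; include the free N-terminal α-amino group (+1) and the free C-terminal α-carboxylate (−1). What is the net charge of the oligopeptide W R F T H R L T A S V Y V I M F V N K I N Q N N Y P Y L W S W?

The side chains ionized at physiological pH are Lys/Arg (+1) and Asp/Glu (−1); with His treated as neutral, nothing else contributes.
Positive (K, R): R2, R6, K19 → +3.
Negative (D, E): none → −0.
The N-terminus (+1) and C-terminus (−1) cancel.
Net charge = (+3) + (−0) = +3.

+3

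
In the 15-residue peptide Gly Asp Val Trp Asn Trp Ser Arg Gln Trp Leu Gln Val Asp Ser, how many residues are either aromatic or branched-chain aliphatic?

6

Aromatic: F, W, Y. Branched-chain aliphatic: I, L, V.
Aromatic residues here: Trp4, Trp6, Trp10 (3).
Branched-chain aliphatic residues here: Val3, Leu11, Val13 (3).
The two groups share no amino acid, so total = 3 + 3 = 6.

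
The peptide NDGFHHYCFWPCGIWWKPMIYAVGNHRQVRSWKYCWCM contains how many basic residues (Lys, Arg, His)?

Matching residues: H5, H6, K17, H26, R27, R30, K33.

7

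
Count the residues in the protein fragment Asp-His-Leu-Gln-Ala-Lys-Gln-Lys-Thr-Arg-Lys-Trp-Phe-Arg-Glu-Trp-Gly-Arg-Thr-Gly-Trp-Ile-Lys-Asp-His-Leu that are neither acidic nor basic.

Acidic: D, E. Basic: K, R, H. All other residues are neither.
Matching residues: Leu3, Gln4, Ala5, Gln7, Thr9, Trp12, Phe13, Trp16, Gly17, Thr19, Gly20, Trp21, Ile22, Leu26.

14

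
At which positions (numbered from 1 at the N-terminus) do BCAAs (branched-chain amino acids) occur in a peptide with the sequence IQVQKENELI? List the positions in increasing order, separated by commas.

1, 3, 9, 10

V, L, and I make up the branched-chain aliphatic group.
Matching residues: I1, V3, L9, I10.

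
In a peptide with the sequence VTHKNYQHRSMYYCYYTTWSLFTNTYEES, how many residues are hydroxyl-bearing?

The –OH-bearing residues are Ser, Thr (aliphatic alcohols), and Tyr (phenol).
Matching residues: T2, Y6, S10, Y12, Y13, Y15, Y16, T17, T18, S20, T23, T25, Y26, S29.

14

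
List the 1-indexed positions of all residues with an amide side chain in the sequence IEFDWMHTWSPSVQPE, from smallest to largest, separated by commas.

The amide-side-chain residues are Asn (N) and Gln (Q).
Matching residues: Q14.

14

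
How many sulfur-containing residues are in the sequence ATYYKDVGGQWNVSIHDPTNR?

The sulfur-bearing residues are cysteine (–SH) and methionine (–S–CH₃).
None of the 21 residues belong to this group.

0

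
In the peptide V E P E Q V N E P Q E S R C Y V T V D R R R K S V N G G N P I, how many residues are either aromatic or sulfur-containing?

2

Aromatic: F, W, Y. Sulfur-containing: C, M.
Aromatic residues here: Y15 (1).
Sulfur-containing residues here: C14 (1).
The two groups share no amino acid, so total = 1 + 1 = 2.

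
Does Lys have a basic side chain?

Yes

K, R, and H are the three residues with basic side chains (ε-amine, guanidinium, and imidazole respectively).
Lysine is in this group.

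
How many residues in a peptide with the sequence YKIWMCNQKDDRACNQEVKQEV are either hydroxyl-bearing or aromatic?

2

Hydroxyl-bearing: S, T, Y. Aromatic: F, W, Y.
Hydroxyl-bearing residues here: Y1 (1).
Aromatic residues here: Y1, W4 (2).
Y is in both groups, so the 1 Y residue must not be double-counted.
Total = 1 + 2 − 1 = 2.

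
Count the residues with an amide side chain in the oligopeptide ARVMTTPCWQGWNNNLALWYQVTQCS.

The amide-side-chain residues are Asn (N) and Gln (Q).
Matching residues: Q10, N13, N14, N15, Q21, Q24.

6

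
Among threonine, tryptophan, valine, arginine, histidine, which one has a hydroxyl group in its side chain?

Serine (S), threonine (T), and tyrosine (Y) each carry a hydroxyl group on the side chain.
Of the listed options, only threonine belongs to this group.

threonine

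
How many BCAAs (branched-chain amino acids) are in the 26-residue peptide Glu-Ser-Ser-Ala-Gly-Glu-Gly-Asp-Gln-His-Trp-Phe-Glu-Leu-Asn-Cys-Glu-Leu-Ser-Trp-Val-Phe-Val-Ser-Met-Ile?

Valine (V), leucine (L), and isoleucine (I) are the branched-chain amino acids.
Matching residues: Leu14, Leu18, Val21, Val23, Ile26.

5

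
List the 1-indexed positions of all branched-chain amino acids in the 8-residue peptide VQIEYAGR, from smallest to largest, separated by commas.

1, 3

V, L, and I make up the branched-chain aliphatic group.
Matching residues: V1, I3.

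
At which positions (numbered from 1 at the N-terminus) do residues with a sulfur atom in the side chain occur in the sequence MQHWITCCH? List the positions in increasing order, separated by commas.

1, 7, 8

Only Cys (C) and Met (M) have a sulfur atom in the side chain.
Matching residues: M1, C7, C8.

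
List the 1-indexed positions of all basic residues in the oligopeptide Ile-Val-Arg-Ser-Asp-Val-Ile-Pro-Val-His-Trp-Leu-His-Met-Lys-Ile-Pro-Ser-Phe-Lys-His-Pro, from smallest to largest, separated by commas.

K, R, and H are the three residues with basic side chains (ε-amine, guanidinium, and imidazole respectively).
Matching residues: Arg3, His10, His13, Lys15, Lys20, His21.

3, 10, 13, 15, 20, 21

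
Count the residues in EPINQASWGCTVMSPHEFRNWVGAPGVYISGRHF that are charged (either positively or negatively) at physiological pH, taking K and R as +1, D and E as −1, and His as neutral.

4

Charged side chains at pH ~7.4: K, R (positive); D, E (negative).
Matching residues: E1, E17, R19, R32.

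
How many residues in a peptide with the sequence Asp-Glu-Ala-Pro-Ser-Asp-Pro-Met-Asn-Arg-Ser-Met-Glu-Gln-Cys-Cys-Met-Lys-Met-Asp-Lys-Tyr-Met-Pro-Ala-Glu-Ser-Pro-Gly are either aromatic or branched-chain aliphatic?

Aromatic: F, W, Y. Branched-chain aliphatic: I, L, V.
Aromatic residues here: Tyr22 (1).
Branched-chain aliphatic residues here: none (0).
The two groups share no amino acid, so total = 1 + 0 = 1.

1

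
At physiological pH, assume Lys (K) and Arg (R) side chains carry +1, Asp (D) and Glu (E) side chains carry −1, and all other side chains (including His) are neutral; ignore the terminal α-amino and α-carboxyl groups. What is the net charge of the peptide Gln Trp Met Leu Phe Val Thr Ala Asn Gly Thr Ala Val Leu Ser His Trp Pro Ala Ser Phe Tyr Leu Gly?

Positive (K, R): none → +0.
Negative (D, E): none → −0.
Net charge = (+0) + (−0) = 0.

0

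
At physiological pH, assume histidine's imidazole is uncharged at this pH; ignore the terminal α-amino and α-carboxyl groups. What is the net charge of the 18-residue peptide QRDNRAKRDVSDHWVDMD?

-1

Near pH 7.4, K and R contribute +1 each, D and E contribute −1 each, and every other side chain (His included, as stated) is uncharged.
Positive (K, R): R2, R5, K7, R8 → +4.
Negative (D, E): D3, D9, D12, D16, D18 → −5.
Net charge = (+4) + (−5) = −1.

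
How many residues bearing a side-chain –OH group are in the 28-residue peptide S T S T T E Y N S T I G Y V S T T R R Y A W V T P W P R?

14

The –OH-bearing residues are Ser, Thr (aliphatic alcohols), and Tyr (phenol).
Matching residues: S1, T2, S3, T4, T5, Y7, S9, T10, Y13, S15, T16, T17, Y20, T24.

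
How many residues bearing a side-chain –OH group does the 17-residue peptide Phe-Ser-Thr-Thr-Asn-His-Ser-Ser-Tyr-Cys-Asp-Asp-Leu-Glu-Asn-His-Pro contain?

The –OH-bearing residues are Ser, Thr (aliphatic alcohols), and Tyr (phenol).
Matching residues: Ser2, Thr3, Thr4, Ser7, Ser8, Tyr9.

6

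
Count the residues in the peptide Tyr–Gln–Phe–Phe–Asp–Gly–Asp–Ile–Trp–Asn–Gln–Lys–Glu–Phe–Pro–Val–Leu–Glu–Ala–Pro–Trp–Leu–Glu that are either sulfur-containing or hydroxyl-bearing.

1

Sulfur-containing: C, M. Hydroxyl-bearing: S, T, Y.
Sulfur-containing residues here: none (0).
Hydroxyl-bearing residues here: Tyr1 (1).
The two groups share no amino acid, so total = 0 + 1 = 1.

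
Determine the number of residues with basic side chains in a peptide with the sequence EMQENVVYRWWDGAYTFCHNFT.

K, R, and H are the three residues with basic side chains (ε-amine, guanidinium, and imidazole respectively).
Matching residues: R9, H19.

2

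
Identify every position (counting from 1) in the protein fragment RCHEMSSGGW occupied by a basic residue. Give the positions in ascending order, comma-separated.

1, 3

K, R, and H are the three residues with basic side chains (ε-amine, guanidinium, and imidazole respectively).
Matching residues: R1, H3.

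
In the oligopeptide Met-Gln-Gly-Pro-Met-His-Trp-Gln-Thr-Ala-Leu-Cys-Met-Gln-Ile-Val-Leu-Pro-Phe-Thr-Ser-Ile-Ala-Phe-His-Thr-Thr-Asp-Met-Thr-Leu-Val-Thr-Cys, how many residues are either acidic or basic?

Acidic: D, E. Basic: H, K, R.
Acidic residues here: Asp28 (1).
Basic residues here: His6, His25 (2).
The two groups share no amino acid, so total = 1 + 2 = 3.

3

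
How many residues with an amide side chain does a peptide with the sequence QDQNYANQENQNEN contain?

9

The amide-side-chain residues are Asn (N) and Gln (Q).
Matching residues: Q1, Q3, N4, N7, Q8, N10, Q11, N12, N14.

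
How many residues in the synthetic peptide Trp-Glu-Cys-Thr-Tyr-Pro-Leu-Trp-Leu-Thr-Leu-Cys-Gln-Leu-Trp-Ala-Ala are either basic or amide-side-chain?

1

Basic: H, K, R. Amide-side-chain: N, Q.
Basic residues here: none (0).
Amide-side-chain residues here: Gln13 (1).
The two groups share no amino acid, so total = 0 + 1 = 1.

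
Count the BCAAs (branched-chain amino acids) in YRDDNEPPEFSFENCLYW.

V, L, and I make up the branched-chain aliphatic group.
Matching residues: L16.

1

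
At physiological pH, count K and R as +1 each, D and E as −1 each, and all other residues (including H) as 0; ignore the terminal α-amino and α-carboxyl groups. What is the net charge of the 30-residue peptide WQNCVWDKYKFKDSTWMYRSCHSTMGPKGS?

Positive (K, R): K8, K10, K12, R19, K28 → +5.
Negative (D, E): D7, D13 → −2.
Net charge = (+5) + (−2) = +3.

+3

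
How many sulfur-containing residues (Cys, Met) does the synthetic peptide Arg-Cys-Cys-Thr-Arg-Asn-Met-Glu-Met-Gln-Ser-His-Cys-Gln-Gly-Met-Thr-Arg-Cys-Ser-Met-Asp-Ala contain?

8

Matching residues: Cys2, Cys3, Met7, Met9, Cys13, Met16, Cys19, Met21.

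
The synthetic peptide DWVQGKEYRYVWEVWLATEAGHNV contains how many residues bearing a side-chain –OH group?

S, T, and Y are the three residues with a side-chain hydroxyl.
Matching residues: Y8, Y10, T18.

3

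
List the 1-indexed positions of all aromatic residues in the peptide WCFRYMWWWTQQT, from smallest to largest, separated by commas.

1, 3, 5, 7, 8, 9

The aromatic amino acids are Phe (F, benzyl), Trp (W, indole), and Tyr (Y, phenol).
Matching residues: W1, F3, Y5, W7, W8, W9.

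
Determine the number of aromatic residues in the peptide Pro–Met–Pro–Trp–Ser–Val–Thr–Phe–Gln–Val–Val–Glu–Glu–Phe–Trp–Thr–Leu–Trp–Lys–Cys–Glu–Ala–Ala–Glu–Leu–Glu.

5

The aromatic amino acids are Phe (F, benzyl), Trp (W, indole), and Tyr (Y, phenol).
Matching residues: Trp4, Phe8, Phe14, Trp15, Trp18.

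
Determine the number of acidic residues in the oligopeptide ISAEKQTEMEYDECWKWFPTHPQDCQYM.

Only D (aspartate) and E (glutamate) carry a side-chain carboxylic acid.
Matching residues: E4, E8, E10, D12, E13, D24.

6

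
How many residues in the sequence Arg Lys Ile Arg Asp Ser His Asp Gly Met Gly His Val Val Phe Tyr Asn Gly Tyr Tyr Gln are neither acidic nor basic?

14

Acidic: D, E. Basic: K, R, H. All other residues are neither.
Matching residues: Ile3, Ser6, Gly9, Met10, Gly11, Val13, Val14, Phe15, Tyr16, Asn17, Gly18, Tyr19, Tyr20, Gln21.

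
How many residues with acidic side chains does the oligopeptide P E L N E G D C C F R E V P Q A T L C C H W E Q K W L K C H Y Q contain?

5

Aspartate (D) and glutamate (E) have carboxylic-acid side chains and are the acidic amino acids.
Matching residues: E2, E5, D7, E12, E23.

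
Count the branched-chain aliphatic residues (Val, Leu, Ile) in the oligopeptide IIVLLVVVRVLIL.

12

Matching residues: I1, I2, V3, L4, L5, V6, V7, V8, V10, L11, I12, L13.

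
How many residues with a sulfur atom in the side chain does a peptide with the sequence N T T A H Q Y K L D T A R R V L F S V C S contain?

The sulfur-bearing residues are cysteine (–SH) and methionine (–S–CH₃).
Matching residues: C20.

1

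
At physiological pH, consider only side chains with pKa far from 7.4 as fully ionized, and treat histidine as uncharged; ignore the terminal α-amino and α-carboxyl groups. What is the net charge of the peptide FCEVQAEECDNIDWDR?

Near pH 7.4, K and R contribute +1 each, D and E contribute −1 each, and every other side chain (His included, as stated) is uncharged.
Positive (K, R): R16 → +1.
Negative (D, E): E3, E7, E8, D10, D13, D15 → −6.
Net charge = (+1) + (−6) = −5.

-5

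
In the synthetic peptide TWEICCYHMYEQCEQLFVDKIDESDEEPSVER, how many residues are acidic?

10

Aspartate (D) and glutamate (E) have carboxylic-acid side chains and are the acidic amino acids.
Matching residues: E3, E11, E14, D19, D22, E23, D25, E26, E27, E31.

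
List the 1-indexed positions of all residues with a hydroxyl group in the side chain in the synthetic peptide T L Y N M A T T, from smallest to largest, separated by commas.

1, 3, 7, 8

S, T, and Y are the three residues with a side-chain hydroxyl.
Matching residues: T1, Y3, T7, T8.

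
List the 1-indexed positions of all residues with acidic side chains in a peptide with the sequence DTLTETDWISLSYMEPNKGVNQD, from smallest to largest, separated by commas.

Only D (aspartate) and E (glutamate) carry a side-chain carboxylic acid.
Matching residues: D1, E5, D7, E15, D23.

1, 5, 7, 15, 23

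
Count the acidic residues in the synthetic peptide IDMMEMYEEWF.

4

The acidic residues are Asp (D) and Glu (E), whose side chains end in a carboxylate group.
Matching residues: D2, E5, E8, E9.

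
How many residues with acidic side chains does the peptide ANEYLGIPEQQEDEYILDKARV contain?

Aspartate (D) and glutamate (E) have carboxylic-acid side chains and are the acidic amino acids.
Matching residues: E3, E9, E12, D13, E14, D18.

6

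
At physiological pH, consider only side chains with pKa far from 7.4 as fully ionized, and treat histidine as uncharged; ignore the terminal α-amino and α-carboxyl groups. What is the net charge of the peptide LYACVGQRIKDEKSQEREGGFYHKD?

0

At pH ~7.4 the Lys and Arg side chains are protonated (+1), the Asp and Glu side chains are deprotonated (−1), and with His taken as neutral all other side chains carry no charge.
Positive (K, R): R8, K10, K13, R17, K24 → +5.
Negative (D, E): D11, E12, E16, E18, D25 → −5.
Net charge = (+5) + (−5) = 0.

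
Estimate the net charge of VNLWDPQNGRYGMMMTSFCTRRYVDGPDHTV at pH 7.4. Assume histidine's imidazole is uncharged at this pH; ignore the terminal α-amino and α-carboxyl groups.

The side chains ionized at physiological pH are Lys/Arg (+1) and Asp/Glu (−1); with His treated as neutral, nothing else contributes.
Positive (K, R): R10, R21, R22 → +3.
Negative (D, E): D5, D25, D28 → −3.
Net charge = (+3) + (−3) = 0.

0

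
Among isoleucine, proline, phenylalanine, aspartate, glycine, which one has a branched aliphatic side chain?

The BCAAs are Val, Leu, and Ile — aliphatic side chains with a branch point.
Of the listed options, only isoleucine belongs to this group.

isoleucine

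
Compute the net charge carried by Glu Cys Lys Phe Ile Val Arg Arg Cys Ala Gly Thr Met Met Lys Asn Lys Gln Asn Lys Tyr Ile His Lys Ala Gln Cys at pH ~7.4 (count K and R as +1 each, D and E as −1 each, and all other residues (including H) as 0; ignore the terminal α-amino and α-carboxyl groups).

Positive (K, R): Lys3, Arg7, Arg8, Lys15, Lys17, Lys20, Lys24 → +7.
Negative (D, E): Glu1 → −1.
Net charge = (+7) + (−1) = +6.

+6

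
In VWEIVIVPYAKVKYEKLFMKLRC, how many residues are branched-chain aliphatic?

8

Valine (V), leucine (L), and isoleucine (I) are the branched-chain amino acids.
Matching residues: V1, I4, V5, I6, V7, V12, L17, L21.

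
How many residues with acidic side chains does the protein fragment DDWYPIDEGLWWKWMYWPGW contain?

4

Aspartate (D) and glutamate (E) have carboxylic-acid side chains and are the acidic amino acids.
Matching residues: D1, D2, D7, E8.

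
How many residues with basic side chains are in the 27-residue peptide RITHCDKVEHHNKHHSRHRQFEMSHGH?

Lysine (K), arginine (R), and histidine (H) have basic, nitrogen-containing side chains.
Matching residues: R1, H4, K7, H10, H11, K13, H14, H15, R17, H18, R19, H25, H27.

13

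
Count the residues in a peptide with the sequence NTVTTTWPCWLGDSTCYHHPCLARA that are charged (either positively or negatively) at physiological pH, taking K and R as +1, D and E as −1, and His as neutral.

2

Charged side chains at pH ~7.4: K, R (positive); D, E (negative).
Matching residues: D13, R24.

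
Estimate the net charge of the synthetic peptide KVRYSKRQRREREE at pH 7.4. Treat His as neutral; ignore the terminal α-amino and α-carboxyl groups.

The side chains ionized at physiological pH are Lys/Arg (+1) and Asp/Glu (−1); with His treated as neutral, nothing else contributes.
Positive (K, R): K1, R3, K6, R7, R9, R10, R12 → +7.
Negative (D, E): E11, E13, E14 → −3.
Net charge = (+7) + (−3) = +4.

+4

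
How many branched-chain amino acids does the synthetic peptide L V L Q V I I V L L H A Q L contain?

V, L, and I make up the branched-chain aliphatic group.
Matching residues: L1, V2, L3, V5, I6, I7, V8, L9, L10, L14.

10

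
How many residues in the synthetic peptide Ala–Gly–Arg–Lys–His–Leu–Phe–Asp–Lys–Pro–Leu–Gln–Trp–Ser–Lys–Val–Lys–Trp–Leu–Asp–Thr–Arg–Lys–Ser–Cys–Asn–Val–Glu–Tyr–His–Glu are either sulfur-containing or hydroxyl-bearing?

5

Sulfur-containing: C, M. Hydroxyl-bearing: S, T, Y.
Sulfur-containing residues here: Cys25 (1).
Hydroxyl-bearing residues here: Ser14, Thr21, Ser24, Tyr29 (4).
The two groups share no amino acid, so total = 1 + 4 = 5.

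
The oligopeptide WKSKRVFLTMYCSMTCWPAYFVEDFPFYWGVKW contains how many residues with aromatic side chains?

The aromatic amino acids are Phe (F, benzyl), Trp (W, indole), and Tyr (Y, phenol).
Matching residues: W1, F7, Y11, W17, Y20, F21, F25, F27, Y28, W29, W33.

11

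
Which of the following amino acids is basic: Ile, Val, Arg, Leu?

Lysine (K), arginine (R), and histidine (H) have basic, nitrogen-containing side chains.
Of the listed options, only Arg belongs to this group.

Arg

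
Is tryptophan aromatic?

The aromatic amino acids are Phe (F, benzyl), Trp (W, indole), and Tyr (Y, phenol).
Tryptophan is in this group.

Yes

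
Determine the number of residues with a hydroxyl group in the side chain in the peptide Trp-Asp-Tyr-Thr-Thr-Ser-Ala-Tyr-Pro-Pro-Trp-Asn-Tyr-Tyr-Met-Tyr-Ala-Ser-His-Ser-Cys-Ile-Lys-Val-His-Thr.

11

The –OH-bearing residues are Ser, Thr (aliphatic alcohols), and Tyr (phenol).
Matching residues: Tyr3, Thr4, Thr5, Ser6, Tyr8, Tyr13, Tyr14, Tyr16, Ser18, Ser20, Thr26.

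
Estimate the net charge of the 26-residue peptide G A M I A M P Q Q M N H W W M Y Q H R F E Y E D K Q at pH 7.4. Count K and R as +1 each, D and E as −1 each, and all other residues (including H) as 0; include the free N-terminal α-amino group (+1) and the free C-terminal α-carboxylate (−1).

Positive (K, R): R19, K25 → +2.
Negative (D, E): E21, E23, D24 → −3.
The N-terminus (+1) and C-terminus (−1) cancel.
Net charge = (+2) + (−3) = −1.

-1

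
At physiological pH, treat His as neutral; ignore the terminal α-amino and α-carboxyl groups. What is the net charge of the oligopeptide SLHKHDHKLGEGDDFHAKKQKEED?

Near pH 7.4, K and R contribute +1 each, D and E contribute −1 each, and every other side chain (His included, as stated) is uncharged.
Positive (K, R): K4, K8, K18, K19, K21 → +5.
Negative (D, E): D6, E11, D13, D14, E22, E23, D24 → −7.
Net charge = (+5) + (−7) = −2.

-2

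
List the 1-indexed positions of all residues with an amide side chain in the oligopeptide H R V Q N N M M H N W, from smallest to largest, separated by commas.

The amide-side-chain residues are Asn (N) and Gln (Q).
Matching residues: Q4, N5, N6, N10.

4, 5, 6, 10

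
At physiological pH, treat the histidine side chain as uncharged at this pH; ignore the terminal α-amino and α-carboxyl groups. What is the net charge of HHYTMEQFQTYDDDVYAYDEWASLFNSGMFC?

-6

The side chains ionized at physiological pH are Lys/Arg (+1) and Asp/Glu (−1); with His treated as neutral, nothing else contributes.
Positive (K, R): none → +0.
Negative (D, E): E6, D12, D13, D14, D19, E20 → −6.
Net charge = (+0) + (−6) = −6.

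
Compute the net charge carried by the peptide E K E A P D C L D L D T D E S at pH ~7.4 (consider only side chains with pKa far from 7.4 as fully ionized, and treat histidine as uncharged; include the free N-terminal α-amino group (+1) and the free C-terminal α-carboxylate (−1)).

The side chains ionized at physiological pH are Lys/Arg (+1) and Asp/Glu (−1); with His treated as neutral, nothing else contributes.
Positive (K, R): K2 → +1.
Negative (D, E): E1, E3, D6, D9, D11, D13, E14 → −7.
The N-terminus (+1) and C-terminus (−1) cancel.
Net charge = (+1) + (−7) = −6.

-6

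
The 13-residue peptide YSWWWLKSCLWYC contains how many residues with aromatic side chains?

6

Phenylalanine (F), tryptophan (W), and tyrosine (Y) have aromatic ring side chains.
Matching residues: Y1, W3, W4, W5, W11, Y12.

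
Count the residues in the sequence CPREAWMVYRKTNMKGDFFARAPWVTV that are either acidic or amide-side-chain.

3

Acidic: D, E. Amide-side-chain: N, Q.
Acidic residues here: E4, D17 (2).
Amide-side-chain residues here: N13 (1).
The two groups share no amino acid, so total = 2 + 1 = 3.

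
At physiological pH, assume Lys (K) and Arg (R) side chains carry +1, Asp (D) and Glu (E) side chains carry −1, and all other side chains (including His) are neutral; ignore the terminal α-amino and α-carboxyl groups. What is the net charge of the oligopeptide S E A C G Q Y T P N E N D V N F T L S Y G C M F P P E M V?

Positive (K, R): none → +0.
Negative (D, E): E2, E11, D13, E27 → −4.
Net charge = (+0) + (−4) = −4.

-4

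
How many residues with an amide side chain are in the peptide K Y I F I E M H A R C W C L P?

Only N (asparagine) and Q (glutamine) carry a side-chain carboxamide.
None of the 15 residues belong to this group.

0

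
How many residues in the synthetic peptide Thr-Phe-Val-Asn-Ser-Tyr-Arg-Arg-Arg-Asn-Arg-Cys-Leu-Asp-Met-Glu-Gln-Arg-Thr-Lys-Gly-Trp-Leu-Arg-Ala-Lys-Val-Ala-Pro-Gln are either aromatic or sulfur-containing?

Aromatic: F, W, Y. Sulfur-containing: C, M.
Aromatic residues here: Phe2, Tyr6, Trp22 (3).
Sulfur-containing residues here: Cys12, Met15 (2).
The two groups share no amino acid, so total = 3 + 2 = 5.

5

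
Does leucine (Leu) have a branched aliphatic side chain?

Yes

The BCAAs are Val, Leu, and Ile — aliphatic side chains with a branch point.
Leucine is in this group.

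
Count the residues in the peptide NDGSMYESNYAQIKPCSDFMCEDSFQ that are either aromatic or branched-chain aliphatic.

Aromatic: F, W, Y. Branched-chain aliphatic: I, L, V.
Aromatic residues here: Y6, Y10, F19, F25 (4).
Branched-chain aliphatic residues here: I13 (1).
The two groups share no amino acid, so total = 4 + 1 = 5.

5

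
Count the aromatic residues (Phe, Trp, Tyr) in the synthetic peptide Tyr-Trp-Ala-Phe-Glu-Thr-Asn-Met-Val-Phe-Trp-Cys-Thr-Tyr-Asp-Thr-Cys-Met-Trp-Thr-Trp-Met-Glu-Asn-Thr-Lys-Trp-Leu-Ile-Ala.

Matching residues: Tyr1, Trp2, Phe4, Phe10, Trp11, Tyr14, Trp19, Trp21, Trp27.

9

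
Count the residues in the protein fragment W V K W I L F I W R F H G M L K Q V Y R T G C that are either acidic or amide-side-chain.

Acidic: D, E. Amide-side-chain: N, Q.
Acidic residues here: none (0).
Amide-side-chain residues here: Q17 (1).
The two groups share no amino acid, so total = 0 + 1 = 1.

1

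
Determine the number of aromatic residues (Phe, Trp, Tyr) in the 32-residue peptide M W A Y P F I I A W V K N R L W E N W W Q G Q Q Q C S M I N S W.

Matching residues: W2, Y4, F6, W10, W16, W19, W20, W32.

8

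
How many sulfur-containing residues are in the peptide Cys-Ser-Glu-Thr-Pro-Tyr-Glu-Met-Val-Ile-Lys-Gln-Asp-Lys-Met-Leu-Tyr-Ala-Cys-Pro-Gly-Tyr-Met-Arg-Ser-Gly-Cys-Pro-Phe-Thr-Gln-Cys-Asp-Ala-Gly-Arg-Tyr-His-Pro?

Only Cys (C) and Met (M) have a sulfur atom in the side chain.
Matching residues: Cys1, Met8, Met15, Cys19, Met23, Cys27, Cys32.

7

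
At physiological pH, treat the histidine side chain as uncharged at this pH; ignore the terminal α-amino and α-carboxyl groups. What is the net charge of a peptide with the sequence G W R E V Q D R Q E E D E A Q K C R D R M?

At pH ~7.4 the Lys and Arg side chains are protonated (+1), the Asp and Glu side chains are deprotonated (−1), and with His taken as neutral all other side chains carry no charge.
Positive (K, R): R3, R8, K16, R18, R20 → +5.
Negative (D, E): E4, D7, E10, E11, D12, E13, D19 → −7.
Net charge = (+5) + (−7) = −2.

-2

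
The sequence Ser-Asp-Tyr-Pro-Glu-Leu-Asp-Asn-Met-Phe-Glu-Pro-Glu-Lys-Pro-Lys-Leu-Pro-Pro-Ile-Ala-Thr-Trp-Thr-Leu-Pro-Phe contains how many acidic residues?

5

Aspartate (D) and glutamate (E) have carboxylic-acid side chains and are the acidic amino acids.
Matching residues: Asp2, Glu5, Asp7, Glu11, Glu13.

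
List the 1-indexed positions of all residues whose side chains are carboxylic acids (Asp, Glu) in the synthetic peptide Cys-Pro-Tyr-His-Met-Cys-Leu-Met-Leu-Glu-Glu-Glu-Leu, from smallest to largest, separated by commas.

10, 11, 12

Matching residues: Glu10, Glu11, Glu12.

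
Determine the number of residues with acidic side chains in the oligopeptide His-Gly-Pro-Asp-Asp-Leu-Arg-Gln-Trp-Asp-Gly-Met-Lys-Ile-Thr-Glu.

The acidic residues are Asp (D) and Glu (E), whose side chains end in a carboxylate group.
Matching residues: Asp4, Asp5, Asp10, Glu16.

4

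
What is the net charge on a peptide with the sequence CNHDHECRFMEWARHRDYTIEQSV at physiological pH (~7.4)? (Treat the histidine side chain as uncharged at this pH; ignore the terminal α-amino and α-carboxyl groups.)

At pH ~7.4 the Lys and Arg side chains are protonated (+1), the Asp and Glu side chains are deprotonated (−1), and with His taken as neutral all other side chains carry no charge.
Positive (K, R): R8, R14, R16 → +3.
Negative (D, E): D4, E6, E11, D17, E21 → −5.
Net charge = (+3) + (−5) = −2.

-2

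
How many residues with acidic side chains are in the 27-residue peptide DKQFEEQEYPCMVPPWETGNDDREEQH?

Aspartate (D) and glutamate (E) have carboxylic-acid side chains and are the acidic amino acids.
Matching residues: D1, E5, E6, E8, E17, D21, D22, E24, E25.

9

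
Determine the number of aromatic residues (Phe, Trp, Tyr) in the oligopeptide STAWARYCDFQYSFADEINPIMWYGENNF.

Matching residues: W4, Y7, F10, Y12, F14, W23, Y24, F29.

8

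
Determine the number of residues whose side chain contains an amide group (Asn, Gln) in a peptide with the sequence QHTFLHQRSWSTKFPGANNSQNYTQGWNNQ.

Matching residues: Q1, Q7, N18, N19, Q21, N22, Q25, N28, N29, Q30.

10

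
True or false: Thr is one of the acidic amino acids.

False

The acidic residues are Asp (D) and Glu (E), whose side chains end in a carboxylate group.
Threonine is not in this group.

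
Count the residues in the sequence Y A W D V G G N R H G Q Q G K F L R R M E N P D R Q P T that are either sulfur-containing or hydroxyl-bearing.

3

Sulfur-containing: C, M. Hydroxyl-bearing: S, T, Y.
Sulfur-containing residues here: M20 (1).
Hydroxyl-bearing residues here: Y1, T28 (2).
The two groups share no amino acid, so total = 1 + 2 = 3.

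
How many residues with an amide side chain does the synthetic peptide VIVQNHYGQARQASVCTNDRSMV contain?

5

Asparagine (N) and glutamine (Q) have uncharged amide side chains.
Matching residues: Q4, N5, Q9, Q12, N18.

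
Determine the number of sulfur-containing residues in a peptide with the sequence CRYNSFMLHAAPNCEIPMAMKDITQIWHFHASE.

5

The sulfur-bearing residues are cysteine (–SH) and methionine (–S–CH₃).
Matching residues: C1, M7, C14, M18, M20.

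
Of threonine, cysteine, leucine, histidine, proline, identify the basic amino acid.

histidine

The basic amino acids are Lys (K), Arg (R), and His (H).
Of the listed options, only histidine belongs to this group.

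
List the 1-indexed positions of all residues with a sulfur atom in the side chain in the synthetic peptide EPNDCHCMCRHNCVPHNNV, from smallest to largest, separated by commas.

5, 7, 8, 9, 13

Cysteine (C, thiol) and methionine (M, thioether) are the two sulfur-containing amino acids.
Matching residues: C5, C7, M8, C9, C13.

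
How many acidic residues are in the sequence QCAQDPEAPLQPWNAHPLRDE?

Only D (aspartate) and E (glutamate) carry a side-chain carboxylic acid.
Matching residues: D5, E7, D20, E21.

4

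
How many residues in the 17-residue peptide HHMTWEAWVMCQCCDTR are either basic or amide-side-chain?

4

Basic: H, K, R. Amide-side-chain: N, Q.
Basic residues here: H1, H2, R17 (3).
Amide-side-chain residues here: Q12 (1).
The two groups share no amino acid, so total = 3 + 1 = 4.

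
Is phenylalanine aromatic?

Phenylalanine (F), tryptophan (W), and tyrosine (Y) have aromatic ring side chains.
Phenylalanine is in this group.

Yes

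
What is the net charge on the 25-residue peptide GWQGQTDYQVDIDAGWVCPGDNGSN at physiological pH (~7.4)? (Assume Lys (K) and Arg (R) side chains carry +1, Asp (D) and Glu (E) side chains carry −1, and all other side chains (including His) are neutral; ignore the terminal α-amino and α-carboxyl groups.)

Positive (K, R): none → +0.
Negative (D, E): D7, D11, D13, D21 → −4.
Net charge = (+0) + (−4) = −4.

-4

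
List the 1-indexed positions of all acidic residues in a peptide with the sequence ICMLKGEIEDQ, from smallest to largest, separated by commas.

Aspartate (D) and glutamate (E) have carboxylic-acid side chains and are the acidic amino acids.
Matching residues: E7, E9, D10.

7, 9, 10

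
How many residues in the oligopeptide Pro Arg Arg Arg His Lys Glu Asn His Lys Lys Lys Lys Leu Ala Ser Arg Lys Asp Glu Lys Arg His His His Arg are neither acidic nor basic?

Acidic: D, E. Basic: K, R, H. All other residues are neither.
Matching residues: Pro1, Asn8, Leu14, Ala15, Ser16.

5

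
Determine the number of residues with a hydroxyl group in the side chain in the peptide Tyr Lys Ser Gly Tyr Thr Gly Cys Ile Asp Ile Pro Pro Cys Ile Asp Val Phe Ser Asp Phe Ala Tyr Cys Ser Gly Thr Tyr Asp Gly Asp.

9

S, T, and Y are the three residues with a side-chain hydroxyl.
Matching residues: Tyr1, Ser3, Tyr5, Thr6, Ser19, Tyr23, Ser25, Thr27, Tyr28.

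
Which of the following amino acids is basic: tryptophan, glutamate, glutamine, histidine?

histidine

Lysine (K), arginine (R), and histidine (H) have basic, nitrogen-containing side chains.
Of the listed options, only histidine belongs to this group.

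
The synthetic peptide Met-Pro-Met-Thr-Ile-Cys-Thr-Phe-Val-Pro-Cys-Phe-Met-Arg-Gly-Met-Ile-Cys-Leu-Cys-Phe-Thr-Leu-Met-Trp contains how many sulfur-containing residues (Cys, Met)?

Matching residues: Met1, Met3, Cys6, Cys11, Met13, Met16, Cys18, Cys20, Met24.

9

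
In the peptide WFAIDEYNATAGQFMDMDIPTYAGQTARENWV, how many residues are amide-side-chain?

4

Only N (asparagine) and Q (glutamine) carry a side-chain carboxamide.
Matching residues: N8, Q13, Q25, N30.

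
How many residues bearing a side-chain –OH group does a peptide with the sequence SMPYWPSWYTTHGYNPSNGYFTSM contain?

S, T, and Y are the three residues with a side-chain hydroxyl.
Matching residues: S1, Y4, S7, Y9, T10, T11, Y14, S17, Y20, T22, S23.

11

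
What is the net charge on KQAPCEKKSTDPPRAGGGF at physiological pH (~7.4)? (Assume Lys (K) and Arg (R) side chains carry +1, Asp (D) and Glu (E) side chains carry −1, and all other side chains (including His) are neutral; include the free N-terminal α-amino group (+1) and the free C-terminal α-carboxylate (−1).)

Positive (K, R): K1, K7, K8, R14 → +4.
Negative (D, E): E6, D11 → −2.
The N-terminus (+1) and C-terminus (−1) cancel.
Net charge = (+4) + (−2) = +2.

+2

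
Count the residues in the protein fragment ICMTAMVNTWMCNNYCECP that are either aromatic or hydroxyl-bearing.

Aromatic: F, W, Y. Hydroxyl-bearing: S, T, Y.
Aromatic residues here: W10, Y15 (2).
Hydroxyl-bearing residues here: T4, T9, Y15 (3).
Y is in both groups, so the 1 Y residue must not be double-counted.
Total = 2 + 3 − 1 = 4.

4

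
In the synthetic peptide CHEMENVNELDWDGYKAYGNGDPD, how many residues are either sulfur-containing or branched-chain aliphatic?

4

Sulfur-containing: C, M. Branched-chain aliphatic: I, L, V.
Sulfur-containing residues here: C1, M4 (2).
Branched-chain aliphatic residues here: V7, L10 (2).
The two groups share no amino acid, so total = 2 + 2 = 4.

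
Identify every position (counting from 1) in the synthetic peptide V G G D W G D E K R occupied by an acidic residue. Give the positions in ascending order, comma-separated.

4, 7, 8

Matching residues: D4, D7, E8.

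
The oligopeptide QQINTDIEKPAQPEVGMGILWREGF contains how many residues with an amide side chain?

Asparagine (N) and glutamine (Q) have uncharged amide side chains.
Matching residues: Q1, Q2, N4, Q12.

4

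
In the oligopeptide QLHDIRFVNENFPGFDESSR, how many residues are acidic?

4

Only D (aspartate) and E (glutamate) carry a side-chain carboxylic acid.
Matching residues: D4, E10, D16, E17.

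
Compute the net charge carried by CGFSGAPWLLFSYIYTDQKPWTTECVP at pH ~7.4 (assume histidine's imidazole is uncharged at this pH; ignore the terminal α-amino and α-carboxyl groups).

-1

Near pH 7.4, K and R contribute +1 each, D and E contribute −1 each, and every other side chain (His included, as stated) is uncharged.
Positive (K, R): K19 → +1.
Negative (D, E): D17, E24 → −2.
Net charge = (+1) + (−2) = −1.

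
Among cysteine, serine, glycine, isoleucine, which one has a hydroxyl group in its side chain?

serine

The –OH-bearing residues are Ser, Thr (aliphatic alcohols), and Tyr (phenol).
Of the listed options, only serine belongs to this group.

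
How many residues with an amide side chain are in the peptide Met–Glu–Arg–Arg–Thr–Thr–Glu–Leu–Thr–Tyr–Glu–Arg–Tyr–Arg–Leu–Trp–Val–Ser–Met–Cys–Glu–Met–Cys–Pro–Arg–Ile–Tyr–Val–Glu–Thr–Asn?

Only N (asparagine) and Q (glutamine) carry a side-chain carboxamide.
Matching residues: Asn31.

1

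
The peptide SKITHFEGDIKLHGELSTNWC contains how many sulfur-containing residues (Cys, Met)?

Matching residues: C21.

1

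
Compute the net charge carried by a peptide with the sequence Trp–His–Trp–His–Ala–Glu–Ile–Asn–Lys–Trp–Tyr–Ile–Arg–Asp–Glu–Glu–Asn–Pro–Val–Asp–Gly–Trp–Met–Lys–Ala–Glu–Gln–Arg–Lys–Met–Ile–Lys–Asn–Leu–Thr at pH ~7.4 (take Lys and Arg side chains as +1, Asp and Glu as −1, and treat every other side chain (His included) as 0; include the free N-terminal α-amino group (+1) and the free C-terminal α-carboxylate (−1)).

0

Positive (K, R): Lys9, Arg13, Lys24, Arg28, Lys29, Lys32 → +6.
Negative (D, E): Glu6, Asp14, Glu15, Glu16, Asp20, Glu26 → −6.
The N-terminus (+1) and C-terminus (−1) cancel.
Net charge = (+6) + (−6) = 0.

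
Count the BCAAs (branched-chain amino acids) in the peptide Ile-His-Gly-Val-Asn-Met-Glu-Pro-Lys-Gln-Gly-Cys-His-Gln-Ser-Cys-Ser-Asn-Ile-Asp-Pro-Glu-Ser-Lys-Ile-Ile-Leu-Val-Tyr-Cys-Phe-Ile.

8

V, L, and I make up the branched-chain aliphatic group.
Matching residues: Ile1, Val4, Ile19, Ile25, Ile26, Leu27, Val28, Ile32.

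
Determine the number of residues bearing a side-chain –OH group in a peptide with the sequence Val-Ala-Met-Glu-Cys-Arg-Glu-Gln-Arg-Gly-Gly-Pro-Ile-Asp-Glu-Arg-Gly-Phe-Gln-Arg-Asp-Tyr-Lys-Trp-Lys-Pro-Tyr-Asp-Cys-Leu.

Serine (S), threonine (T), and tyrosine (Y) each carry a hydroxyl group on the side chain.
Matching residues: Tyr22, Tyr27.

2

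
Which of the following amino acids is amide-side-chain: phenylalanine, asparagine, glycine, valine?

asparagine

The amide-side-chain residues are Asn (N) and Gln (Q).
Of the listed options, only asparagine belongs to this group.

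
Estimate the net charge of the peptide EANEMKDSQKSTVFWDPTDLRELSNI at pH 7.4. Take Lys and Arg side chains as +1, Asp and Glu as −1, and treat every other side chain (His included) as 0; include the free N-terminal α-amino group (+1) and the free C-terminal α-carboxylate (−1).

-3

Positive (K, R): K6, K10, R21 → +3.
Negative (D, E): E1, E4, D7, D16, D19, E22 → −6.
The N-terminus (+1) and C-terminus (−1) cancel.
Net charge = (+3) + (−6) = −3.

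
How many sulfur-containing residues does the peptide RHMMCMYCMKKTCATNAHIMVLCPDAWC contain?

The sulfur-bearing residues are cysteine (–SH) and methionine (–S–CH₃).
Matching residues: M3, M4, C5, M6, C8, M9, C13, M20, C23, C28.

10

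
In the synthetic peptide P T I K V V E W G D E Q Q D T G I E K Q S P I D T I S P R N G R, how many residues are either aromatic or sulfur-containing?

1

Aromatic: F, W, Y. Sulfur-containing: C, M.
Aromatic residues here: W8 (1).
Sulfur-containing residues here: none (0).
The two groups share no amino acid, so total = 1 + 0 = 1.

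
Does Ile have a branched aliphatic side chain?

Yes

The BCAAs are Val, Leu, and Ile — aliphatic side chains with a branch point.
Isoleucine is in this group.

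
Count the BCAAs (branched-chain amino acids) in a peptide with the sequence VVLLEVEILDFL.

The BCAAs are Val, Leu, and Ile — aliphatic side chains with a branch point.
Matching residues: V1, V2, L3, L4, V6, I8, L9, L12.

8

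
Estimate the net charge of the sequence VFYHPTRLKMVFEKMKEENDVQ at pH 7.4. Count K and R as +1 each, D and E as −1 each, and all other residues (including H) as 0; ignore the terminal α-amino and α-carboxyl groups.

Positive (K, R): R7, K9, K14, K16 → +4.
Negative (D, E): E13, E17, E18, D20 → −4.
Net charge = (+4) + (−4) = 0.

0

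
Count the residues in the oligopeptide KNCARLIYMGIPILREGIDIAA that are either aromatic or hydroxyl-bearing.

Aromatic: F, W, Y. Hydroxyl-bearing: S, T, Y.
Aromatic residues here: Y8 (1).
Hydroxyl-bearing residues here: Y8 (1).
Y is in both groups, so the 1 Y residue must not be double-counted.
Total = 1 + 1 − 1 = 1.

1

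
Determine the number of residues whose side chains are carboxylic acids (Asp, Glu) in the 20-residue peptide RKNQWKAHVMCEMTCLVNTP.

1

Matching residues: E12.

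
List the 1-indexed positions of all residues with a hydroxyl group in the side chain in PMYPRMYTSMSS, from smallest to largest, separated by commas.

Serine (S), threonine (T), and tyrosine (Y) each carry a hydroxyl group on the side chain.
Matching residues: Y3, Y7, T8, S9, S11, S12.

3, 7, 8, 9, 11, 12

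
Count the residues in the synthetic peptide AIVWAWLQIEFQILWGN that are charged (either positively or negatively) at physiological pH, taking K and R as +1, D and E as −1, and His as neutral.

Charged side chains at pH ~7.4: K, R (positive); D, E (negative).
Matching residues: E10.

1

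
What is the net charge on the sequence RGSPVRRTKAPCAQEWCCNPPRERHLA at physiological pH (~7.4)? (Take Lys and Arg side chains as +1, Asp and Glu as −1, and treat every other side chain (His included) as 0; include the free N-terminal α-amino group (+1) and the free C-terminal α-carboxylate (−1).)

+4

Positive (K, R): R1, R6, R7, K9, R22, R24 → +6.
Negative (D, E): E15, E23 → −2.
The N-terminus (+1) and C-terminus (−1) cancel.
Net charge = (+6) + (−2) = +4.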